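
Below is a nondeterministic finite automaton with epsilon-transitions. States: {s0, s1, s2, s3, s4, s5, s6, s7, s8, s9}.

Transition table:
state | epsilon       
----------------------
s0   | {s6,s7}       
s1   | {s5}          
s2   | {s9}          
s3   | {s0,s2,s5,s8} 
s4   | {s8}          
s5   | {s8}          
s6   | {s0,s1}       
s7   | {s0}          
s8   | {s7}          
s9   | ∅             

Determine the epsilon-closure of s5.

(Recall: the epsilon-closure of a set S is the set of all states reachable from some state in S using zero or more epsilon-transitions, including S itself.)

{s0, s1, s5, s6, s7, s8}

Start with {s5}.
From s5 via epsilon: add s8.
From s8 via epsilon: add s7.
From s7 via epsilon: add s0.
From s0 via epsilon: add s6.
From s6 via epsilon: add s1.
No new states can be added; the closed set is {s0, s1, s5, s6, s7, s8}.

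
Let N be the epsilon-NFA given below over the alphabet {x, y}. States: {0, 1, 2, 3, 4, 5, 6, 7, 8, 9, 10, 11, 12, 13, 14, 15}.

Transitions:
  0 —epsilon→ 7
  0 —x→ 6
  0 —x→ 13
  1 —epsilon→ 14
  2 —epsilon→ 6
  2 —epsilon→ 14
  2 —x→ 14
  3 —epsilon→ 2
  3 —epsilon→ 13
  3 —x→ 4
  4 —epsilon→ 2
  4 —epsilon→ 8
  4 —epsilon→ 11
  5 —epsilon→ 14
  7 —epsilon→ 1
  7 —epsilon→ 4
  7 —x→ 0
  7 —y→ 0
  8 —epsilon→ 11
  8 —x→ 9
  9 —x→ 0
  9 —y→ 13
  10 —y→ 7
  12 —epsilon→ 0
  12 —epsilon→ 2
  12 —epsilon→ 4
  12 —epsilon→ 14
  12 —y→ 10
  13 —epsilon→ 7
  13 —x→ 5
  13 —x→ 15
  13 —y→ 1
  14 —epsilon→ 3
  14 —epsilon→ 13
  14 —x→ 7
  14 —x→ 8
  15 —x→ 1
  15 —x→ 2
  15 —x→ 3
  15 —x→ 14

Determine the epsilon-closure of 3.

Start with {3}.
From 3 via epsilon: add 2, 13.
From 2 via epsilon: add 6, 14.
From 13 via epsilon: add 7.
From 7 via epsilon: add 1, 4.
From 4 via epsilon: add 8, 11.
No new states can be added; the closed set is {1, 2, 3, 4, 6, 7, 8, 11, 13, 14}.

{1, 2, 3, 4, 6, 7, 8, 11, 13, 14}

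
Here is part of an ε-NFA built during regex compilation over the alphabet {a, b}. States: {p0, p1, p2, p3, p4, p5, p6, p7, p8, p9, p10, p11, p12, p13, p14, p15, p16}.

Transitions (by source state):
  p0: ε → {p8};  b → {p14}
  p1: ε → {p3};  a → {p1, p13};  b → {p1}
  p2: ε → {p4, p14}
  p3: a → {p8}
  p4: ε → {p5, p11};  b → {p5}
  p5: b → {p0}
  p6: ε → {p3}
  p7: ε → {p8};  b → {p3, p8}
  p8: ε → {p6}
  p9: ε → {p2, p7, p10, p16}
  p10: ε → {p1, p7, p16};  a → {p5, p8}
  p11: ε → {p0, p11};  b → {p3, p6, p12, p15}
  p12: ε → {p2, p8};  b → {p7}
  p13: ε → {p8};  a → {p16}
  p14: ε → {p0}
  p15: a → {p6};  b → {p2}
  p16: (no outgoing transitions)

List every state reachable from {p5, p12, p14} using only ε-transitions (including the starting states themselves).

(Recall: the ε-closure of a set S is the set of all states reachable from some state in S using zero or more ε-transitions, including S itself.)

{p0, p2, p3, p4, p5, p6, p8, p11, p12, p14}

Start with {p5, p12, p14}.
From p12 via ε: add p2, p8.
From p14 via ε: add p0.
From p2 via ε: add p4.
From p8 via ε: add p6.
From p4 via ε: add p11.
From p6 via ε: add p3.
No new states can be added; the closed set is {p0, p2, p3, p4, p5, p6, p8, p11, p12, p14}.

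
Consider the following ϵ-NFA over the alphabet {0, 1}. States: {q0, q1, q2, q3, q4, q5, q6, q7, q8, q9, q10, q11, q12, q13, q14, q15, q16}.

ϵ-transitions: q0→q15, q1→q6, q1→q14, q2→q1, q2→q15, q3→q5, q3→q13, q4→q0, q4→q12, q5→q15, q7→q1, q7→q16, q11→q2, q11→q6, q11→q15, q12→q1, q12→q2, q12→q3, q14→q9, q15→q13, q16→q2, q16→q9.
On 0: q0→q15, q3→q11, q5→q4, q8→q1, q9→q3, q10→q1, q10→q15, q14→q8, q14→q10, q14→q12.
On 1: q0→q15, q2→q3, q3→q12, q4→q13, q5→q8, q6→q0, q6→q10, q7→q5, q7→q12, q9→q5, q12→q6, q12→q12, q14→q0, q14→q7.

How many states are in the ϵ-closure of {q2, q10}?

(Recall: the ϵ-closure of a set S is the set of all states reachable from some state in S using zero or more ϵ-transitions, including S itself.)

Start with {q2, q10}.
From q2 via ϵ: add q1, q15.
From q1 via ϵ: add q6, q14.
From q15 via ϵ: add q13.
From q14 via ϵ: add q9.
ϵ-closure = {q1, q2, q6, q9, q10, q13, q14, q15}, which has 8 states.

8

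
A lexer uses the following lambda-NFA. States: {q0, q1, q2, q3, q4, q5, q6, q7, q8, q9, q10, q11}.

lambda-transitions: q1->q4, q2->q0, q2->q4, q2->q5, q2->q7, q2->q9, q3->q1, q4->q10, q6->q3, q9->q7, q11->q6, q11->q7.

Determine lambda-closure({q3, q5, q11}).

Start with {q3, q5, q11}.
From q3 via lambda: add q1.
From q11 via lambda: add q6, q7.
From q1 via lambda: add q4.
From q4 via lambda: add q10.
No new states can be added; the closed set is {q1, q3, q4, q5, q6, q7, q10, q11}.

{q1, q3, q4, q5, q6, q7, q10, q11}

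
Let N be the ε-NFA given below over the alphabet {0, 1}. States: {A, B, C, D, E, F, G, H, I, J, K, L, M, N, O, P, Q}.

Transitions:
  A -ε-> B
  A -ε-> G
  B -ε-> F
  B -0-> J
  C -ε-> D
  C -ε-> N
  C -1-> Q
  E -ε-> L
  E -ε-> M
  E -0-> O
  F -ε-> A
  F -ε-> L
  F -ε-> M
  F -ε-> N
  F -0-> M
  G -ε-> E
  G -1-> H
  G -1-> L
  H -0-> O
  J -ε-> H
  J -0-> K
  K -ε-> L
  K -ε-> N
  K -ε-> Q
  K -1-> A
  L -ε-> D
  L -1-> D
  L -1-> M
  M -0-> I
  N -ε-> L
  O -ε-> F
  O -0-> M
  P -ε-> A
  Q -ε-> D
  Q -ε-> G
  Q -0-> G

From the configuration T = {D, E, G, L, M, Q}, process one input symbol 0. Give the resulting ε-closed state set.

{A, B, D, E, F, G, I, L, M, N, O}

E on 0 → {O}.
M on 0 → {I}.
Q on 0 → {G}.
No 0-transition from D, G, L.
Union after reading 0: {G, I, O}.
Now take the ε-closure:
From G via ε: add E.
From O via ε: add F.
From E via ε: add L, M.
From F via ε: add A, N.
From A via ε: add B.
From L via ε: add D.
No new states can be added; the closed set is {A, B, D, E, F, G, I, L, M, N, O}.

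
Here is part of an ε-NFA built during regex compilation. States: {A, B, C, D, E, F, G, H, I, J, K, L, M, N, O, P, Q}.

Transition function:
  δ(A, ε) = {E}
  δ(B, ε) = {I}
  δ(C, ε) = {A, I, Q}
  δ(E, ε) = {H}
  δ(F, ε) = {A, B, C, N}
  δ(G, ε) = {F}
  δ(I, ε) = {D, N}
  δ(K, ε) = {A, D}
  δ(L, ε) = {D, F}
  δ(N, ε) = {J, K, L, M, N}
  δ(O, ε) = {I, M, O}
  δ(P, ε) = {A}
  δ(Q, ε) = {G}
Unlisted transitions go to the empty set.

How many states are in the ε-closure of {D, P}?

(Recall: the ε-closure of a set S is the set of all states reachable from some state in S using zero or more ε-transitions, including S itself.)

5

Start with {D, P}.
From P via ε: add A.
From A via ε: add E.
From E via ε: add H.
ε-closure = {A, D, E, H, P}, which has 5 states.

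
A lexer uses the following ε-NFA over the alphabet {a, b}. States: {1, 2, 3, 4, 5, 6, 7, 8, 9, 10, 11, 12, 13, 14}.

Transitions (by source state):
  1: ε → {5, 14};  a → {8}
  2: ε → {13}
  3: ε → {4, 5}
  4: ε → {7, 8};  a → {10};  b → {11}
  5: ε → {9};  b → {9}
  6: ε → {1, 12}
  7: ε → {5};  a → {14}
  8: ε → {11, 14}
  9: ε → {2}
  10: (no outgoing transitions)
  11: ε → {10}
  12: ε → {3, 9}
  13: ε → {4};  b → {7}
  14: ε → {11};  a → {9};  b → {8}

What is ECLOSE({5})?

Start with {5}.
From 5 via ε: add 9.
From 9 via ε: add 2.
From 2 via ε: add 13.
From 13 via ε: add 4.
From 4 via ε: add 7, 8.
From 8 via ε: add 11, 14.
From 11 via ε: add 10.
No new states can be added; the closed set is {2, 4, 5, 7, 8, 9, 10, 11, 13, 14}.

{2, 4, 5, 7, 8, 9, 10, 11, 13, 14}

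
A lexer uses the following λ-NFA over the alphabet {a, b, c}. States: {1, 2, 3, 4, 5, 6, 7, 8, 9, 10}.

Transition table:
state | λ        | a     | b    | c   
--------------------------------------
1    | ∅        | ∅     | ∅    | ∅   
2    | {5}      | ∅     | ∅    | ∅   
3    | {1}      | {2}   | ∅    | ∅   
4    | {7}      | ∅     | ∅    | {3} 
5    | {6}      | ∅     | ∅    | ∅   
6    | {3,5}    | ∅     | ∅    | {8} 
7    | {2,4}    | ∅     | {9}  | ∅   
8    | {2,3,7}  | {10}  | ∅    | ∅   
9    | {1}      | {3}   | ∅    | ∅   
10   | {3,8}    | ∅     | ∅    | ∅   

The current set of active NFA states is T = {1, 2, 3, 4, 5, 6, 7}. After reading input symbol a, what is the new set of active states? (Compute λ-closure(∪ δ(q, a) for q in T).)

{1, 2, 3, 5, 6}

3 on a → {2}.
No a-transition from 1, 2, 4, 5, 6, 7.
Union after reading a: {2}.
Now take the λ-closure:
From 2 via λ: add 5.
From 5 via λ: add 6.
From 6 via λ: add 3.
From 3 via λ: add 1.
No new states can be added; the closed set is {1, 2, 3, 5, 6}.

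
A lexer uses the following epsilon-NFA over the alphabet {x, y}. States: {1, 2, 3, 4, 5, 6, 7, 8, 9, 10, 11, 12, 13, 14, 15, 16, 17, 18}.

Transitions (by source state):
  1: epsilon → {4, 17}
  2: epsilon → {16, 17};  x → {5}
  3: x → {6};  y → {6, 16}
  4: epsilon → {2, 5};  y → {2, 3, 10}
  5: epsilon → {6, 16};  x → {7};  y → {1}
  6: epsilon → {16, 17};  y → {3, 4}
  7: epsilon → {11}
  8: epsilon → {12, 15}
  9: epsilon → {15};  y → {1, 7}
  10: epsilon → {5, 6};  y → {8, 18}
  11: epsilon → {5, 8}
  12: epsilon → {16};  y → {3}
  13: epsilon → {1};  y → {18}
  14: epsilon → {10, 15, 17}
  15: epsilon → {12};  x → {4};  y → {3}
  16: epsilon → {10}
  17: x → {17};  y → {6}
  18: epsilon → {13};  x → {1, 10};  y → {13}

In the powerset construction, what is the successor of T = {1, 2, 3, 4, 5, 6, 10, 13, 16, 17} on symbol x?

2 on x → {5}.
3 on x → {6}.
5 on x → {7}.
17 on x → {17}.
No x-transition from 1, 4, 6, 10, 13, 16.
Union after reading x: {5, 6, 7, 17}.
Now take the epsilon-closure:
From 5 via epsilon: add 16.
From 7 via epsilon: add 11.
From 11 via epsilon: add 8.
From 16 via epsilon: add 10.
From 8 via epsilon: add 12, 15.
No new states can be added; the closed set is {5, 6, 7, 8, 10, 11, 12, 15, 16, 17}.

{5, 6, 7, 8, 10, 11, 12, 15, 16, 17}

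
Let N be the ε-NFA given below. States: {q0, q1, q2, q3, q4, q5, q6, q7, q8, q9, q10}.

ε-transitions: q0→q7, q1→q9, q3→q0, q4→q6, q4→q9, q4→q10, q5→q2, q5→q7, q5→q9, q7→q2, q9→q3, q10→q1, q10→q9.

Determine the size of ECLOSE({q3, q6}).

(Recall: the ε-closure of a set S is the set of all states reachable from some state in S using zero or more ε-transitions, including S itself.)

Start with {q3, q6}.
From q3 via ε: add q0.
From q0 via ε: add q7.
From q7 via ε: add q2.
ε-closure = {q0, q2, q3, q6, q7}, which has 5 states.

5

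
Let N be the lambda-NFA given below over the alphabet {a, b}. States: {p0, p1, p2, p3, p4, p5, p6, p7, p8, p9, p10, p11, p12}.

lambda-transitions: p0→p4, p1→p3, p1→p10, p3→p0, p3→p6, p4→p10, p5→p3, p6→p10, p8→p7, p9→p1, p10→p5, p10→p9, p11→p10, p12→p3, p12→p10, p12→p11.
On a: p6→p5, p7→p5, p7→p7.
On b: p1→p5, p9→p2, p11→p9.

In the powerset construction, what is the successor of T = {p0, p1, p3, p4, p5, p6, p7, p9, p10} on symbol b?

{p0, p1, p2, p3, p4, p5, p6, p9, p10}

p1 on b → {p5}.
p9 on b → {p2}.
No b-transition from p0, p3, p4, p5, p6, p7, p10.
Union after reading b: {p2, p5}.
Now take the lambda-closure:
From p5 via lambda: add p3.
From p3 via lambda: add p0, p6.
From p0 via lambda: add p4.
From p6 via lambda: add p10.
From p10 via lambda: add p9.
From p9 via lambda: add p1.
No new states can be added; the closed set is {p0, p1, p2, p3, p4, p5, p6, p9, p10}.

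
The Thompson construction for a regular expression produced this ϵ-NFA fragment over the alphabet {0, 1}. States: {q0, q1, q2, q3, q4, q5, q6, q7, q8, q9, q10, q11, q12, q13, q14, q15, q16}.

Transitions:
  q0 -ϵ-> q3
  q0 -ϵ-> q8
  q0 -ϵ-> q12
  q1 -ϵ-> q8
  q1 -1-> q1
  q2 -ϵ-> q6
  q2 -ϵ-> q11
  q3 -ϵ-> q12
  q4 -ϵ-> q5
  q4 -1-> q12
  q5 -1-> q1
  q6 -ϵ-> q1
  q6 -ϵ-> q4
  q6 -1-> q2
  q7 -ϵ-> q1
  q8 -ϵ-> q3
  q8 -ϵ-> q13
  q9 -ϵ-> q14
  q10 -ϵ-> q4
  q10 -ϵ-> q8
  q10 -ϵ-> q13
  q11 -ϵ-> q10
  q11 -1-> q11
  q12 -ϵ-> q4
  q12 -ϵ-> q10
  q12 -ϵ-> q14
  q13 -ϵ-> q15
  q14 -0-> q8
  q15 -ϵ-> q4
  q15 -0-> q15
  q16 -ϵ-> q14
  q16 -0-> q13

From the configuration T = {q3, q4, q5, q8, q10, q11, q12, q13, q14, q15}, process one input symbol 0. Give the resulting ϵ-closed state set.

{q3, q4, q5, q8, q10, q12, q13, q14, q15}

q14 on 0 → {q8}.
q15 on 0 → {q15}.
No 0-transition from q3, q4, q5, q8, q10, q11, q12, q13.
Union after reading 0: {q8, q15}.
Now take the ϵ-closure:
From q8 via ϵ: add q3, q13.
From q15 via ϵ: add q4.
From q3 via ϵ: add q12.
From q4 via ϵ: add q5.
From q12 via ϵ: add q10, q14.
No new states can be added; the closed set is {q3, q4, q5, q8, q10, q12, q13, q14, q15}.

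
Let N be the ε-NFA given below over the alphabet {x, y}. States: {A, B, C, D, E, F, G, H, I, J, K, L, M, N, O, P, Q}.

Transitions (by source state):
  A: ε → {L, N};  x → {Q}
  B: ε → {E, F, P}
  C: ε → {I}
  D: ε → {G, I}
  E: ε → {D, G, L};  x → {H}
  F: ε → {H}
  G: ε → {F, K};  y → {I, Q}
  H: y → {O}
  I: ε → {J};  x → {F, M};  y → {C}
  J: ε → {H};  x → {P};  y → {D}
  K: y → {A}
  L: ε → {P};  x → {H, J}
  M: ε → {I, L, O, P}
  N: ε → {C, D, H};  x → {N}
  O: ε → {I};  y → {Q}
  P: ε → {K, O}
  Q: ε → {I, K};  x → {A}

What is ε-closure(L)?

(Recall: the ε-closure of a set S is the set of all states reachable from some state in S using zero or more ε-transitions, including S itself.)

{H, I, J, K, L, O, P}

Start with {L}.
From L via ε: add P.
From P via ε: add K, O.
From O via ε: add I.
From I via ε: add J.
From J via ε: add H.
No new states can be added; the closed set is {H, I, J, K, L, O, P}.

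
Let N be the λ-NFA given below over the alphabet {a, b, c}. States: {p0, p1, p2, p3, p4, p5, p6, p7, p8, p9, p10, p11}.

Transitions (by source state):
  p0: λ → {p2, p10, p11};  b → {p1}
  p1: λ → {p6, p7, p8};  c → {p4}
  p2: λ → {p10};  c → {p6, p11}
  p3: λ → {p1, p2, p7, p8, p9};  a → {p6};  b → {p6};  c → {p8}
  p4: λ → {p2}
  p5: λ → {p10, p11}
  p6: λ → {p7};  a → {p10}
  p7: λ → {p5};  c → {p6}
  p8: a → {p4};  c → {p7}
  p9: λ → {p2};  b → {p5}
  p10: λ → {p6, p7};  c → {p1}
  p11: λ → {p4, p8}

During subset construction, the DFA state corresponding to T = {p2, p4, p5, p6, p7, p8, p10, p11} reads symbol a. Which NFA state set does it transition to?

p6 on a → {p10}.
p8 on a → {p4}.
No a-transition from p2, p4, p5, p7, p10, p11.
Union after reading a: {p4, p10}.
Now take the λ-closure:
From p4 via λ: add p2.
From p10 via λ: add p6, p7.
From p7 via λ: add p5.
From p5 via λ: add p11.
From p11 via λ: add p8.
No new states can be added; the closed set is {p2, p4, p5, p6, p7, p8, p10, p11}.

{p2, p4, p5, p6, p7, p8, p10, p11}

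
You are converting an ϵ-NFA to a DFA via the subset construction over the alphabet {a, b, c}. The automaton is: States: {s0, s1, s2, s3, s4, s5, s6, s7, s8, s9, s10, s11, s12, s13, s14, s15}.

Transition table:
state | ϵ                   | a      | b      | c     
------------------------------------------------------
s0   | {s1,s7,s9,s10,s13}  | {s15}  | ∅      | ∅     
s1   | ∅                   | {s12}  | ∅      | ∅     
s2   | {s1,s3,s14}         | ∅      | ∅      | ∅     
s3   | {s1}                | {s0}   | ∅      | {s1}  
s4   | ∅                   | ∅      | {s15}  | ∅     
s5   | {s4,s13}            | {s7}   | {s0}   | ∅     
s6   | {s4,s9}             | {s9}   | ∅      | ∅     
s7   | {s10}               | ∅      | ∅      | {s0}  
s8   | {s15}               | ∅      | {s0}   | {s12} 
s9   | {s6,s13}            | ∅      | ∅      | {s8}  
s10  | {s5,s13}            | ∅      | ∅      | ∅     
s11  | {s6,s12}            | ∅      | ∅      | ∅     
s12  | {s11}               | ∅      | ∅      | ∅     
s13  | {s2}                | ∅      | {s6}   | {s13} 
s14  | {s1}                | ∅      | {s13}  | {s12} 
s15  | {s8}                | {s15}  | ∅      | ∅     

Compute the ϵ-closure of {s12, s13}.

{s1, s2, s3, s4, s6, s9, s11, s12, s13, s14}

Start with {s12, s13}.
From s12 via ϵ: add s11.
From s13 via ϵ: add s2.
From s2 via ϵ: add s1, s3, s14.
From s11 via ϵ: add s6.
From s6 via ϵ: add s4, s9.
No new states can be added; the closed set is {s1, s2, s3, s4, s6, s9, s11, s12, s13, s14}.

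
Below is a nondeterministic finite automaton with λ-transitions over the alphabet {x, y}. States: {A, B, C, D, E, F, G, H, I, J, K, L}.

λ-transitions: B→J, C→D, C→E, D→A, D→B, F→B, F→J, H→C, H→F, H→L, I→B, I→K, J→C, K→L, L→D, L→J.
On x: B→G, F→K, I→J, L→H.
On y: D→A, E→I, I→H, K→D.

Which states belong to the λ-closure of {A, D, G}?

Start with {A, D, G}.
From D via λ: add B.
From B via λ: add J.
From J via λ: add C.
From C via λ: add E.
No new states can be added; the closed set is {A, B, C, D, E, G, J}.

{A, B, C, D, E, G, J}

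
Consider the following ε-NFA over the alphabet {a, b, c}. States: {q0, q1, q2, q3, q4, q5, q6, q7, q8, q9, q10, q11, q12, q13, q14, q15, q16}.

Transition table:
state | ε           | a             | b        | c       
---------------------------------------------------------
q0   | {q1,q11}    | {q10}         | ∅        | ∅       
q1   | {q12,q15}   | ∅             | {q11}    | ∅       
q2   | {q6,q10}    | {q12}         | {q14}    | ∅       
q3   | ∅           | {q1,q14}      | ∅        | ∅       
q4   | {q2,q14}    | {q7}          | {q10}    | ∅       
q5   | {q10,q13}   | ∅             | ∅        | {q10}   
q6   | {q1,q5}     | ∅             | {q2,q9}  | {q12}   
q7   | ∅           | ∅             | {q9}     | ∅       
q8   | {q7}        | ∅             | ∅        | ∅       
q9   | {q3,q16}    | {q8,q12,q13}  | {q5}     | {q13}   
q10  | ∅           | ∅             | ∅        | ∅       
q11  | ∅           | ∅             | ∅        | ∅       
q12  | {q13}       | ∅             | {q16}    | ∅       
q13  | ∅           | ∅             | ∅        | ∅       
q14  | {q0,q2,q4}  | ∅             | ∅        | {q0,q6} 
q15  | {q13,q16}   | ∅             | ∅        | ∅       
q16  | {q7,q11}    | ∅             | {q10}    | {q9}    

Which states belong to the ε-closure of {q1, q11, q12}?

{q1, q7, q11, q12, q13, q15, q16}

Start with {q1, q11, q12}.
From q1 via ε: add q15.
From q12 via ε: add q13.
From q15 via ε: add q16.
From q16 via ε: add q7.
No new states can be added; the closed set is {q1, q7, q11, q12, q13, q15, q16}.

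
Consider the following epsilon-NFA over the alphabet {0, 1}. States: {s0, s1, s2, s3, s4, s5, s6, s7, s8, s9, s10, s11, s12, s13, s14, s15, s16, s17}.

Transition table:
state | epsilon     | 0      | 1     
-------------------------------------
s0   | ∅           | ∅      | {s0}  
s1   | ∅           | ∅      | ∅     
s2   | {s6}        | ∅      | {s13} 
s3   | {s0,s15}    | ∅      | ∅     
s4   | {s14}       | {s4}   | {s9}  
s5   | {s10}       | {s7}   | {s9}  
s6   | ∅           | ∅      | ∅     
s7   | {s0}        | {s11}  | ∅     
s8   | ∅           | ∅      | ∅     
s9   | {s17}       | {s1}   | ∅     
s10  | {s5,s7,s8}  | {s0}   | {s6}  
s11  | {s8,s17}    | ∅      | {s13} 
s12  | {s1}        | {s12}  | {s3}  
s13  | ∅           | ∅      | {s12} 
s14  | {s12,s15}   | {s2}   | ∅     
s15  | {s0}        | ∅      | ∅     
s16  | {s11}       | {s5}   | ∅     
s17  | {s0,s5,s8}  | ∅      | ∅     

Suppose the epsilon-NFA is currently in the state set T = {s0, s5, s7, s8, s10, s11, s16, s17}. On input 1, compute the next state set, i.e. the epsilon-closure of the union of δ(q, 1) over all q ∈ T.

s0 on 1 → {s0}.
s5 on 1 → {s9}.
s10 on 1 → {s6}.
s11 on 1 → {s13}.
No 1-transition from s7, s8, s16, s17.
Union after reading 1: {s0, s6, s9, s13}.
Now take the epsilon-closure:
From s9 via epsilon: add s17.
From s17 via epsilon: add s5, s8.
From s5 via epsilon: add s10.
From s10 via epsilon: add s7.
No new states can be added; the closed set is {s0, s5, s6, s7, s8, s9, s10, s13, s17}.

{s0, s5, s6, s7, s8, s9, s10, s13, s17}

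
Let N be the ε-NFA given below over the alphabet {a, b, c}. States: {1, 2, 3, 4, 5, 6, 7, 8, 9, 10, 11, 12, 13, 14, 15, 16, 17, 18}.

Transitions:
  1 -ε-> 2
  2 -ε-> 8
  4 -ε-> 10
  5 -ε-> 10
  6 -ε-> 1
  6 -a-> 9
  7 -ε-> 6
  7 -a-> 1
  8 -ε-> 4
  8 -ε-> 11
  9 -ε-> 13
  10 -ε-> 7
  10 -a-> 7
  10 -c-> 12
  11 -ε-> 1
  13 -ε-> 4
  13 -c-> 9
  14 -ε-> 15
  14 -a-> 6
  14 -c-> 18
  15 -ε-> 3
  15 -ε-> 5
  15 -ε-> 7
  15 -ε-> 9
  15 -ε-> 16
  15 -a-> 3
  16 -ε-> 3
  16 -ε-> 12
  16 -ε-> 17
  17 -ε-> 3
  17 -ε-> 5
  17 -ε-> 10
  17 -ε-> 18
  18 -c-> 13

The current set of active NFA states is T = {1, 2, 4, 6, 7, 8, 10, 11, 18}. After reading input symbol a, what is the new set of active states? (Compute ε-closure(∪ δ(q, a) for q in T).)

6 on a → {9}.
7 on a → {1}.
10 on a → {7}.
No a-transition from 1, 2, 4, 8, 11, 18.
Union after reading a: {1, 7, 9}.
Now take the ε-closure:
From 1 via ε: add 2.
From 7 via ε: add 6.
From 9 via ε: add 13.
From 2 via ε: add 8.
From 13 via ε: add 4.
From 4 via ε: add 10.
From 8 via ε: add 11.
No new states can be added; the closed set is {1, 2, 4, 6, 7, 8, 9, 10, 11, 13}.

{1, 2, 4, 6, 7, 8, 9, 10, 11, 13}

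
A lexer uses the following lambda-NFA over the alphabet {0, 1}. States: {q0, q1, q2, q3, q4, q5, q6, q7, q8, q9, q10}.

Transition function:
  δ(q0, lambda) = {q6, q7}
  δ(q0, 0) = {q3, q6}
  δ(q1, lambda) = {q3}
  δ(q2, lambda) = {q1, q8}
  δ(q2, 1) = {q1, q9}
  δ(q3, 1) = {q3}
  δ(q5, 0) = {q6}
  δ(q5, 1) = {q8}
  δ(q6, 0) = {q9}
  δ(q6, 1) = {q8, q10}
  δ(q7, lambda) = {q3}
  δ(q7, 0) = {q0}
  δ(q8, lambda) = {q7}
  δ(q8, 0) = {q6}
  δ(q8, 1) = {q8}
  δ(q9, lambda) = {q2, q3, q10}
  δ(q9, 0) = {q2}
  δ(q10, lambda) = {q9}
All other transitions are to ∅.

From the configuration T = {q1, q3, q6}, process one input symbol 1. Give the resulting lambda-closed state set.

q3 on 1 → {q3}.
q6 on 1 → {q8, q10}.
No 1-transition from q1.
Union after reading 1: {q3, q8, q10}.
Now take the lambda-closure:
From q8 via lambda: add q7.
From q10 via lambda: add q9.
From q9 via lambda: add q2.
From q2 via lambda: add q1.
No new states can be added; the closed set is {q1, q2, q3, q7, q8, q9, q10}.

{q1, q2, q3, q7, q8, q9, q10}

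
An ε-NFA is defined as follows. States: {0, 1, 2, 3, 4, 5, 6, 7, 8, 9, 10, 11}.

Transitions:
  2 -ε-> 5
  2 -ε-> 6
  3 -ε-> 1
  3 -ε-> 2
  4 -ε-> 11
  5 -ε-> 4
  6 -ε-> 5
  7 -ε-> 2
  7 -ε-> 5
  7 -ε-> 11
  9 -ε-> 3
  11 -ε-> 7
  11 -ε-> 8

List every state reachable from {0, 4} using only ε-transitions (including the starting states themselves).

Start with {0, 4}.
From 4 via ε: add 11.
From 11 via ε: add 7, 8.
From 7 via ε: add 2, 5.
From 2 via ε: add 6.
No new states can be added; the closed set is {0, 2, 4, 5, 6, 7, 8, 11}.

{0, 2, 4, 5, 6, 7, 8, 11}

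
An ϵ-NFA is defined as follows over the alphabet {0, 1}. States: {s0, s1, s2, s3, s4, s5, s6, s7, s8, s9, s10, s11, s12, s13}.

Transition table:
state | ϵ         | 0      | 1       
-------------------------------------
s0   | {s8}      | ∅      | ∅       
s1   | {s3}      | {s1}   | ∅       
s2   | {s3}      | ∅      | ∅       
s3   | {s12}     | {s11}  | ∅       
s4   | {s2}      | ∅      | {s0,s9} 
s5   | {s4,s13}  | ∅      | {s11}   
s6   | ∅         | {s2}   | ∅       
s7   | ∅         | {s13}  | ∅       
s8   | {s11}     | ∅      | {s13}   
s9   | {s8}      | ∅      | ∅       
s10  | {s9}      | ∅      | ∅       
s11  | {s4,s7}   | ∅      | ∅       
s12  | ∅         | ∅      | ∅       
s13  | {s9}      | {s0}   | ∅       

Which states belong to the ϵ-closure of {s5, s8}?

{s2, s3, s4, s5, s7, s8, s9, s11, s12, s13}

Start with {s5, s8}.
From s5 via ϵ: add s4, s13.
From s8 via ϵ: add s11.
From s4 via ϵ: add s2.
From s11 via ϵ: add s7.
From s13 via ϵ: add s9.
From s2 via ϵ: add s3.
From s3 via ϵ: add s12.
No new states can be added; the closed set is {s2, s3, s4, s5, s7, s8, s9, s11, s12, s13}.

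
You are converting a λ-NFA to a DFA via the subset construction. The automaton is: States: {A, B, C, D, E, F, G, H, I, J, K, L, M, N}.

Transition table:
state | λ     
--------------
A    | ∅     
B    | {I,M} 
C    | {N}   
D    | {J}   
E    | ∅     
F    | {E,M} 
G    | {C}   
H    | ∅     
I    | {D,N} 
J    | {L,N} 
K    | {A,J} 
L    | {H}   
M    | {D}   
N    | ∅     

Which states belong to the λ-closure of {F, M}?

Start with {F, M}.
From F via λ: add E.
From M via λ: add D.
From D via λ: add J.
From J via λ: add L, N.
From L via λ: add H.
No new states can be added; the closed set is {D, E, F, H, J, L, M, N}.

{D, E, F, H, J, L, M, N}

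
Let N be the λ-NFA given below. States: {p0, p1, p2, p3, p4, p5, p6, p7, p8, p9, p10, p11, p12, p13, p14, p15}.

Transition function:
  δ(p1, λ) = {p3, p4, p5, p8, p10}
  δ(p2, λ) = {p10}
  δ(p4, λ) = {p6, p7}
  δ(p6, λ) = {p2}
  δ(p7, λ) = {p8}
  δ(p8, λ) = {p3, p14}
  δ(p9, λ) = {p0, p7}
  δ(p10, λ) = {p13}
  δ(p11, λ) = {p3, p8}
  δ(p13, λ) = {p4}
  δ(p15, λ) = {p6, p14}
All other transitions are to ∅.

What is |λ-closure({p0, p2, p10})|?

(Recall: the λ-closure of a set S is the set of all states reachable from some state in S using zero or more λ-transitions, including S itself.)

Start with {p0, p2, p10}.
From p10 via λ: add p13.
From p13 via λ: add p4.
From p4 via λ: add p6, p7.
From p7 via λ: add p8.
From p8 via λ: add p3, p14.
λ-closure = {p0, p2, p3, p4, p6, p7, p8, p10, p13, p14}, which has 10 states.

10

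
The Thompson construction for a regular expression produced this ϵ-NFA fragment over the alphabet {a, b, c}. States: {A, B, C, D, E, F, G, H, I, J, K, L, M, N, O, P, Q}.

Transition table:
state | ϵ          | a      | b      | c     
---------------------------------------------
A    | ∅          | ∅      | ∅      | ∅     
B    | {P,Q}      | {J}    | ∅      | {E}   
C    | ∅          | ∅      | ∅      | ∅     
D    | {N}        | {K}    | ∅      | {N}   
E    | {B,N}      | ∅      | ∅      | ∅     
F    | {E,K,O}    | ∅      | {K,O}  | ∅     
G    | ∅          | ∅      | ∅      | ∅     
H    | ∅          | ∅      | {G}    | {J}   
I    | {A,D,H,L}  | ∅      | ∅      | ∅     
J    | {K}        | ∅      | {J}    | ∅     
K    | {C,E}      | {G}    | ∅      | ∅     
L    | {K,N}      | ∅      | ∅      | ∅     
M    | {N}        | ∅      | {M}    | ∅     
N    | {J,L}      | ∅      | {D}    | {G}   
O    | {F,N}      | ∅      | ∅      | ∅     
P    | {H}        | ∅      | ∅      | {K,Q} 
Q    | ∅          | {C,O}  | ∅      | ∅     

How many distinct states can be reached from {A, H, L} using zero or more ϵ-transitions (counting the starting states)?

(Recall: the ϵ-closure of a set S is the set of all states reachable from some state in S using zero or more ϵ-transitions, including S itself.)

11

Start with {A, H, L}.
From L via ϵ: add K, N.
From K via ϵ: add C, E.
From N via ϵ: add J.
From E via ϵ: add B.
From B via ϵ: add P, Q.
ϵ-closure = {A, B, C, E, H, J, K, L, N, P, Q}, which has 11 states.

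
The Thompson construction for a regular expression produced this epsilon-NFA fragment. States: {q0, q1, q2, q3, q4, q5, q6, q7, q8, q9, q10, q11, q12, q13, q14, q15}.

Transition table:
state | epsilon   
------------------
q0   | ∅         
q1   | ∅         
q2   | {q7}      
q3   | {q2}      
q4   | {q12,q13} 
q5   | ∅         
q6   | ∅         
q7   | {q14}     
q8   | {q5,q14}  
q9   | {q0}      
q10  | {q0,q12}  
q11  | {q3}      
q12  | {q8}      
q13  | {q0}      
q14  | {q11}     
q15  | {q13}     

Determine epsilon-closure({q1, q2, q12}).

{q1, q2, q3, q5, q7, q8, q11, q12, q14}

Start with {q1, q2, q12}.
From q2 via epsilon: add q7.
From q12 via epsilon: add q8.
From q7 via epsilon: add q14.
From q8 via epsilon: add q5.
From q14 via epsilon: add q11.
From q11 via epsilon: add q3.
No new states can be added; the closed set is {q1, q2, q3, q5, q7, q8, q11, q12, q14}.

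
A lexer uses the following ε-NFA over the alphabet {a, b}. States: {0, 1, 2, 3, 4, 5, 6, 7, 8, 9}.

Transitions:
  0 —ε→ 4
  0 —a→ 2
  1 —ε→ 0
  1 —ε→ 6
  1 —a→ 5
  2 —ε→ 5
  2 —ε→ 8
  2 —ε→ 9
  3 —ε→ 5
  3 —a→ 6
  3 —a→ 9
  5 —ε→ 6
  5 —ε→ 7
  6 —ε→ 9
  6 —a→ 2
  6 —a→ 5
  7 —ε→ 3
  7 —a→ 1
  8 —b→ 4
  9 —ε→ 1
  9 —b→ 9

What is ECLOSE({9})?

Start with {9}.
From 9 via ε: add 1.
From 1 via ε: add 0, 6.
From 0 via ε: add 4.
No new states can be added; the closed set is {0, 1, 4, 6, 9}.

{0, 1, 4, 6, 9}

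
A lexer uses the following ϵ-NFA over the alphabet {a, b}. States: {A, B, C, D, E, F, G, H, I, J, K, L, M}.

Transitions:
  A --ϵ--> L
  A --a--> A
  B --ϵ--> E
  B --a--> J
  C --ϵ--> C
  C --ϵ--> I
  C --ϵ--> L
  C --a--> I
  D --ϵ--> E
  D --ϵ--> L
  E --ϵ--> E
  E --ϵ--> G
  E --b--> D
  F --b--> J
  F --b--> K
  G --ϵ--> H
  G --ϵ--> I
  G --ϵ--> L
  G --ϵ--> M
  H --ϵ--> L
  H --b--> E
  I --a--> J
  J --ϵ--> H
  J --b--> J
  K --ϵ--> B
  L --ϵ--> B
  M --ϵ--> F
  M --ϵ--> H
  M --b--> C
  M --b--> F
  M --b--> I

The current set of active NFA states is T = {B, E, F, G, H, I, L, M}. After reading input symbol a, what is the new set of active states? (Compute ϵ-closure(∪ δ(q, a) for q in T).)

{B, E, F, G, H, I, J, L, M}

B on a → {J}.
I on a → {J}.
No a-transition from E, F, G, H, L, M.
Union after reading a: {J}.
Now take the ϵ-closure:
From J via ϵ: add H.
From H via ϵ: add L.
From L via ϵ: add B.
From B via ϵ: add E.
From E via ϵ: add G.
From G via ϵ: add I, M.
From M via ϵ: add F.
No new states can be added; the closed set is {B, E, F, G, H, I, J, L, M}.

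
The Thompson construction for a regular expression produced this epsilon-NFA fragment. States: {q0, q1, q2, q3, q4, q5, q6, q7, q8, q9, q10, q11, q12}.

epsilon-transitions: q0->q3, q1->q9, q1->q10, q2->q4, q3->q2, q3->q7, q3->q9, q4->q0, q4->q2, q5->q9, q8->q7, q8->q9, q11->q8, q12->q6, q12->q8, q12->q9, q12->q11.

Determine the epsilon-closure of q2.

{q0, q2, q3, q4, q7, q9}

Start with {q2}.
From q2 via epsilon: add q4.
From q4 via epsilon: add q0.
From q0 via epsilon: add q3.
From q3 via epsilon: add q7, q9.
No new states can be added; the closed set is {q0, q2, q3, q4, q7, q9}.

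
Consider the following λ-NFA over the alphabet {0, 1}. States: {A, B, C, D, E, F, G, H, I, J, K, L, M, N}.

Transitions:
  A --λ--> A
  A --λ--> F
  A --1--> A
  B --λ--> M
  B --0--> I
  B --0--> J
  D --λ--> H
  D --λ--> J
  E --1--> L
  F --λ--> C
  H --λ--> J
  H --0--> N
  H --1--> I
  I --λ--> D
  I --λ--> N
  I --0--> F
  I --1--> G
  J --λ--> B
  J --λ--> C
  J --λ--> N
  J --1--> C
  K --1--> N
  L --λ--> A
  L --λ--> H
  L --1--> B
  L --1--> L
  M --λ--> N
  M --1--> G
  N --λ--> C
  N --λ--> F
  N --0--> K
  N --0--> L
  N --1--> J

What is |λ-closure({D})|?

8

Start with {D}.
From D via λ: add H, J.
From J via λ: add B, C, N.
From B via λ: add M.
From N via λ: add F.
λ-closure = {B, C, D, F, H, J, M, N}, which has 8 states.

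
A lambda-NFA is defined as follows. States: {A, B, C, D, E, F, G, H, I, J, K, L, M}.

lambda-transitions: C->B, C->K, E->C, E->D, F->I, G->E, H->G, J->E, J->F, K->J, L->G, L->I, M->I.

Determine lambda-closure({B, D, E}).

Start with {B, D, E}.
From E via lambda: add C.
From C via lambda: add K.
From K via lambda: add J.
From J via lambda: add F.
From F via lambda: add I.
No new states can be added; the closed set is {B, C, D, E, F, I, J, K}.

{B, C, D, E, F, I, J, K}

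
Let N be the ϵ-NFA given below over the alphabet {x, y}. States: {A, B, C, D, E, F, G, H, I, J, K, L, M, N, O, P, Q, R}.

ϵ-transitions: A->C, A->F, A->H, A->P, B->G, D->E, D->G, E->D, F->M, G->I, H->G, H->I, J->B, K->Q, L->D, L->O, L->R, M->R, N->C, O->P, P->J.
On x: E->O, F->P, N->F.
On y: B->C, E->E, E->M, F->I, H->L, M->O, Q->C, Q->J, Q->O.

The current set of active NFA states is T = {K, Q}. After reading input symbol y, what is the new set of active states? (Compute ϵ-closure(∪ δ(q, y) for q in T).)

Q on y → {C, J, O}.
No y-transition from K.
Union after reading y: {C, J, O}.
Now take the ϵ-closure:
From J via ϵ: add B.
From O via ϵ: add P.
From B via ϵ: add G.
From G via ϵ: add I.
No new states can be added; the closed set is {B, C, G, I, J, O, P}.

{B, C, G, I, J, O, P}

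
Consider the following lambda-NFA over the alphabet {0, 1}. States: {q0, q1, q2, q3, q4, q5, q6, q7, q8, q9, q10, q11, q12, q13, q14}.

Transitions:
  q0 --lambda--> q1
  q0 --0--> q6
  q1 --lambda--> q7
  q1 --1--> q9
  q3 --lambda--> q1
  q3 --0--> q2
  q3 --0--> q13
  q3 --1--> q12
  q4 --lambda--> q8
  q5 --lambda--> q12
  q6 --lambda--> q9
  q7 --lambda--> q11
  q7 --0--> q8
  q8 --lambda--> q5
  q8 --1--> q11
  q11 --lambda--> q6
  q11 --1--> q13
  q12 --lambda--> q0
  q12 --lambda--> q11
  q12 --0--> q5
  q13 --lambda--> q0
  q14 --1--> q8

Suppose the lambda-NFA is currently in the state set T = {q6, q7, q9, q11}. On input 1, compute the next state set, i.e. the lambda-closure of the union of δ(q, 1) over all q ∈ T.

{q0, q1, q6, q7, q9, q11, q13}

q11 on 1 → {q13}.
No 1-transition from q6, q7, q9.
Union after reading 1: {q13}.
Now take the lambda-closure:
From q13 via lambda: add q0.
From q0 via lambda: add q1.
From q1 via lambda: add q7.
From q7 via lambda: add q11.
From q11 via lambda: add q6.
From q6 via lambda: add q9.
No new states can be added; the closed set is {q0, q1, q6, q7, q9, q11, q13}.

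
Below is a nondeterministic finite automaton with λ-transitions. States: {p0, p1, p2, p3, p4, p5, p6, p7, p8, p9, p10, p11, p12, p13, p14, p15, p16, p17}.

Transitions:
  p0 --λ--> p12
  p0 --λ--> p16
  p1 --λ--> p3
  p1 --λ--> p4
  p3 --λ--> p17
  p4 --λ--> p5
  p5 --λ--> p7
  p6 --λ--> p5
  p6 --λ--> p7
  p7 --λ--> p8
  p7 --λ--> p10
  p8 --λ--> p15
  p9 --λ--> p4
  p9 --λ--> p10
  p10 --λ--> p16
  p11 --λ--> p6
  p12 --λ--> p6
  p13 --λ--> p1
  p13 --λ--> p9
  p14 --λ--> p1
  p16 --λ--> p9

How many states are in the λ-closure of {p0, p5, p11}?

12

Start with {p0, p5, p11}.
From p0 via λ: add p12, p16.
From p5 via λ: add p7.
From p11 via λ: add p6.
From p7 via λ: add p8, p10.
From p16 via λ: add p9.
From p8 via λ: add p15.
From p9 via λ: add p4.
λ-closure = {p0, p4, p5, p6, p7, p8, p9, p10, p11, p12, p15, p16}, which has 12 states.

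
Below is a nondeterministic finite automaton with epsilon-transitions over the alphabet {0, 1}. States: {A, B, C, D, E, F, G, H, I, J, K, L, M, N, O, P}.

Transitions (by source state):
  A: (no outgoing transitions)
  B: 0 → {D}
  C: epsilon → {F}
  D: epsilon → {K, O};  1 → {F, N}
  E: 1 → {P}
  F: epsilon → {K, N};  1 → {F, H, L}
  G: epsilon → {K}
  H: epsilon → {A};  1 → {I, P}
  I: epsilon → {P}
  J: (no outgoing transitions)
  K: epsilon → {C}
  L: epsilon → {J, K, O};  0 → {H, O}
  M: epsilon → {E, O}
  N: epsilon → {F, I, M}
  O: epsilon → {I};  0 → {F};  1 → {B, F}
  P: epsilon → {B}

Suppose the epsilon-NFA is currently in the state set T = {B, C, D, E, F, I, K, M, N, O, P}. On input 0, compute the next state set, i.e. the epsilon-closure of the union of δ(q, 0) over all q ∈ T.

B on 0 → {D}.
O on 0 → {F}.
No 0-transition from C, D, E, F, I, K, M, N, P.
Union after reading 0: {D, F}.
Now take the epsilon-closure:
From D via epsilon: add K, O.
From F via epsilon: add N.
From K via epsilon: add C.
From N via epsilon: add I, M.
From I via epsilon: add P.
From M via epsilon: add E.
From P via epsilon: add B.
No new states can be added; the closed set is {B, C, D, E, F, I, K, M, N, O, P}.

{B, C, D, E, F, I, K, M, N, O, P}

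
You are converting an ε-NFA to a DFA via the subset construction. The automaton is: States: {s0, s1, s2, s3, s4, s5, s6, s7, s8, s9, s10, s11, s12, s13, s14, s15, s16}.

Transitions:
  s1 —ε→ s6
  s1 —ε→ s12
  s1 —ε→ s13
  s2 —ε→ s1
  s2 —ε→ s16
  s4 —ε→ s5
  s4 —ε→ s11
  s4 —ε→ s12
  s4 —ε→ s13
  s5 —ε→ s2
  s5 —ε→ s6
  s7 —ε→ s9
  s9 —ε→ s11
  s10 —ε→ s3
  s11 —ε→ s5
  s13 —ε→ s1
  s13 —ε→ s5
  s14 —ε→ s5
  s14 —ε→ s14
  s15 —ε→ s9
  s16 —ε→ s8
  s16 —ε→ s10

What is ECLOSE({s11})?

{s1, s2, s3, s5, s6, s8, s10, s11, s12, s13, s16}

Start with {s11}.
From s11 via ε: add s5.
From s5 via ε: add s2, s6.
From s2 via ε: add s1, s16.
From s1 via ε: add s12, s13.
From s16 via ε: add s8, s10.
From s10 via ε: add s3.
No new states can be added; the closed set is {s1, s2, s3, s5, s6, s8, s10, s11, s12, s13, s16}.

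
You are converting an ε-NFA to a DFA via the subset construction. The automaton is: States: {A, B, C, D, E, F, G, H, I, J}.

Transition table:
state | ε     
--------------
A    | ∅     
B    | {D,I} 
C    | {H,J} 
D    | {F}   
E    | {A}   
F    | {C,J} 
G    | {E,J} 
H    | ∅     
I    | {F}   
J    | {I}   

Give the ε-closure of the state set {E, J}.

{A, C, E, F, H, I, J}

Start with {E, J}.
From E via ε: add A.
From J via ε: add I.
From I via ε: add F.
From F via ε: add C.
From C via ε: add H.
No new states can be added; the closed set is {A, C, E, F, H, I, J}.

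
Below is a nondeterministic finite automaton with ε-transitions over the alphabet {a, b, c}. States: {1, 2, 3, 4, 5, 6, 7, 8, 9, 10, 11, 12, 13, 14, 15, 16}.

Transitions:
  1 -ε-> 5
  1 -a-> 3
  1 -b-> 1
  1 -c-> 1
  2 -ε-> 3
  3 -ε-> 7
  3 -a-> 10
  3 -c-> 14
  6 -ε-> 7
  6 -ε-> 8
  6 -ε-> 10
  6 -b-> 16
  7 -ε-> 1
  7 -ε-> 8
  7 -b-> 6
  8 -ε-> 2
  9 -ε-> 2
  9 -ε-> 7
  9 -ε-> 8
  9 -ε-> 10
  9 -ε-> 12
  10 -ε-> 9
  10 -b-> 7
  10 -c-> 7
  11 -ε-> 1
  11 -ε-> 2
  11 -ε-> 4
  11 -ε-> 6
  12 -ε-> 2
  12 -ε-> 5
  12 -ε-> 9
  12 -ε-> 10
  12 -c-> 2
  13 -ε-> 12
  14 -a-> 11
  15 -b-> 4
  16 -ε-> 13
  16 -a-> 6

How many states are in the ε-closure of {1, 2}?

6

Start with {1, 2}.
From 1 via ε: add 5.
From 2 via ε: add 3.
From 3 via ε: add 7.
From 7 via ε: add 8.
ε-closure = {1, 2, 3, 5, 7, 8}, which has 6 states.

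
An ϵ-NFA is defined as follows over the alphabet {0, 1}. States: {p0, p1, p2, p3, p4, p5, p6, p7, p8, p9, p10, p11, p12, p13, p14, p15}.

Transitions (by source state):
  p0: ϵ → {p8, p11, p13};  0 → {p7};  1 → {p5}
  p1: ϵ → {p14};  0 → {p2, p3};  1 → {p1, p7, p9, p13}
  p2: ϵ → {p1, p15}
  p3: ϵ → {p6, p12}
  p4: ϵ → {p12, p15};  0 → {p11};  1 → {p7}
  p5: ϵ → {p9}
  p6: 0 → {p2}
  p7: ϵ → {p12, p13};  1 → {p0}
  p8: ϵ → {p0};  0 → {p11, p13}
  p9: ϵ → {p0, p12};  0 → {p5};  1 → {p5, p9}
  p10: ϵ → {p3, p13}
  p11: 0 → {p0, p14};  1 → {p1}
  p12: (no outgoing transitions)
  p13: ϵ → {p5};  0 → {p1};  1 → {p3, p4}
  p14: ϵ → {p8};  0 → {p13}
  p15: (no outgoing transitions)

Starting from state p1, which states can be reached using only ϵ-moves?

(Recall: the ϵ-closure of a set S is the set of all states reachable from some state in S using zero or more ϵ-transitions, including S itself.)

Start with {p1}.
From p1 via ϵ: add p14.
From p14 via ϵ: add p8.
From p8 via ϵ: add p0.
From p0 via ϵ: add p11, p13.
From p13 via ϵ: add p5.
From p5 via ϵ: add p9.
From p9 via ϵ: add p12.
No new states can be added; the closed set is {p0, p1, p5, p8, p9, p11, p12, p13, p14}.

{p0, p1, p5, p8, p9, p11, p12, p13, p14}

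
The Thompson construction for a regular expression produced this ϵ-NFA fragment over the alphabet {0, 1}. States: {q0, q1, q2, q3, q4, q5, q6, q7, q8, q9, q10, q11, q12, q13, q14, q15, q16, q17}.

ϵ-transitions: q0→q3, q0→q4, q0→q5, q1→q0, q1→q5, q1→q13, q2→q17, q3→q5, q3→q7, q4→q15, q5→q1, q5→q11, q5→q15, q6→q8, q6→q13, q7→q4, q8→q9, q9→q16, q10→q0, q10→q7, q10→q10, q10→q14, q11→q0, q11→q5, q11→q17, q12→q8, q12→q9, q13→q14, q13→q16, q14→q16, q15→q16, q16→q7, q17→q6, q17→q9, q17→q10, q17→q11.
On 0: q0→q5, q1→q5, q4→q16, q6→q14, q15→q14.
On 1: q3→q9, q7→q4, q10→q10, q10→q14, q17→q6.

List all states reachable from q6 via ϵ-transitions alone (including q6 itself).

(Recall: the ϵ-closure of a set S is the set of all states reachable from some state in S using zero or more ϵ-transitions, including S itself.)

Start with {q6}.
From q6 via ϵ: add q8, q13.
From q8 via ϵ: add q9.
From q13 via ϵ: add q14, q16.
From q16 via ϵ: add q7.
From q7 via ϵ: add q4.
From q4 via ϵ: add q15.
No new states can be added; the closed set is {q4, q6, q7, q8, q9, q13, q14, q15, q16}.

{q4, q6, q7, q8, q9, q13, q14, q15, q16}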